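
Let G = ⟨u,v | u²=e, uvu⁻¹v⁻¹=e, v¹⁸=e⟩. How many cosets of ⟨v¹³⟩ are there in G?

First find ord(v¹³) by computing successive powers:
  (v¹³)¹ = v¹³, (v¹³)² = v⁸, (v¹³)³ = v³, (v¹³)⁴ = v¹⁶, (v¹³)⁵ = v¹¹, (v¹³)⁶ = v⁶, (v¹³)⁷ = v, (v¹³)⁸ = v¹⁴, (v¹³)⁹ = v⁹, (v¹³)¹⁰ = v⁴, (v¹³)¹¹ = v¹⁷, (v¹³)¹² = v¹², (v¹³)¹³ = v⁷, (v¹³)¹⁴ = v², (v¹³)¹⁵ = v¹⁵, (v¹³)¹⁶ = v¹⁰, (v¹³)¹⁷ = v⁵, (v¹³)¹⁸ = e.
So |⟨v¹³⟩| = ord(v¹³) = 18. With |G| = 36, by Lagrange [G : ⟨v¹³⟩] = 36/18 = 2.

Answer: 2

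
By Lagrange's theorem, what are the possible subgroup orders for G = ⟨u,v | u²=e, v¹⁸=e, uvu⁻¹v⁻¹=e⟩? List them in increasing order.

|G| = 36 = 2² · 3². By Lagrange's theorem the order of any subgroup divides 36; the divisors of 36 are 1, 2, 3, 4, 6, 9, 12, 18, 36.

Answer: 1, 2, 3, 4, 6, 9, 12, 18, 36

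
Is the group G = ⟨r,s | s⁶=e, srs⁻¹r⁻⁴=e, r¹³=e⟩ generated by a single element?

Every cyclic group is abelian. But r·s = rs while s·r = r⁴s, so r·s ≠ s·r and G is not abelian. Hence G is not cyclic.

Answer: No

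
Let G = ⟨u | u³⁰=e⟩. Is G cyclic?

|G| = 30. The element u has order 30 (its powers give 30 distinct elements), so ⟨u⟩ = G and G is cyclic.

Answer: Yes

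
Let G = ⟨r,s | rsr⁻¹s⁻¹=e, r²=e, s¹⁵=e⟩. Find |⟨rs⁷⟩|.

|⟨rs⁷⟩| equals the order of rs⁷. Compute successive powers until reaching e:
  (rs⁷)¹ = rs⁷, (rs⁷)² = s¹⁴, (rs⁷)³ = rs⁶, (rs⁷)⁴ = s¹³, (rs⁷)⁵ = rs⁵, (rs⁷)⁶ = s¹², (rs⁷)⁷ = rs⁴, (rs⁷)⁸ = s¹¹, (rs⁷)⁹ = rs³, (rs⁷)¹⁰ = s¹⁰, (rs⁷)¹¹ = rs², (rs⁷)¹² = s⁹, (rs⁷)¹³ = rs, (rs⁷)¹⁴ = s⁸, (rs⁷)¹⁵ = r, (rs⁷)¹⁶ = s⁷, (rs⁷)¹⁷ = rs¹⁴, (rs⁷)¹⁸ = s⁶, (rs⁷)¹⁹ = rs¹³, (rs⁷)²⁰ = s⁵, (rs⁷)²¹ = rs¹², (rs⁷)²² = s⁴, (rs⁷)²³ = rs¹¹, (rs⁷)²⁴ = s³, (rs⁷)²⁵ = rs¹⁰, (rs⁷)²⁶ = s², (rs⁷)²⁷ = rs⁹, (rs⁷)²⁸ = s, (rs⁷)²⁹ = rs⁸, (rs⁷)³⁰ = e.
The smallest positive k with (rs⁷)ᵏ = e is 30, so |⟨rs⁷⟩| = 30.

Answer: 30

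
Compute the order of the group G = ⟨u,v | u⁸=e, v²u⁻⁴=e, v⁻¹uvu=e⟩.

Enumerate words in the generators, reducing via the relations: the distinct elements are
  {e, u, v, uv, u², u³, u⁴, u⁵, u⁶, u⁷, u²v, u³v, v⁻¹, uv⁻¹, u²v⁻¹, u³v⁻¹}.
No further products give new elements, so |G| = 16.

Answer: 16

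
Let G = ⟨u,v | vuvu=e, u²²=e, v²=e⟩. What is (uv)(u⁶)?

Compute (uv) · (u⁶) by multiplying left to right and reducing via the relations at each step:
  (uv) · u⁶ = u¹⁷v

Answer: u¹⁷v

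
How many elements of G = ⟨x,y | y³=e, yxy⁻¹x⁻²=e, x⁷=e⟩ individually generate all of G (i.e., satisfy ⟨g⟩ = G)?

⟨g⟩ = G would require ord(g) = |G| = 21, but the maximum element order in G is 7 < 21. So G is not cyclic and no single element generates it: the count is 0.

Answer: 0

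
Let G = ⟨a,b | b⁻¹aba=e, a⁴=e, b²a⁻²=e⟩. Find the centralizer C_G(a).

⟨a⟩ ⊆ C_G(a) since powers of a commute with a; so |C_G(a)| ≥ |⟨a⟩| = 4.
By orbit–stabilizer, |C_G(a)| = |G| / |conj. class of a| = 8 / 2 = 4.
The 4 elements commuting with a are {e, a, a², a³}.

Answer: {e, a, a², a³}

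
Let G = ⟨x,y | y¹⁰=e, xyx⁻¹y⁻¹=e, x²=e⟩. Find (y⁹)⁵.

Compute successive powers of (y⁹), reducing at each step:
  (y⁹)²: (y⁹) · y⁹ = y⁸
  (y⁹)³: (y⁸) · y⁹ = y⁷
  (y⁹)⁴: (y⁷) · y⁹ = y⁶
  (y⁹)⁵: (y⁶) · y⁹ = y⁵

Answer: y⁵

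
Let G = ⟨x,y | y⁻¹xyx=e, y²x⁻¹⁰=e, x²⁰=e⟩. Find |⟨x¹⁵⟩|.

|⟨x¹⁵⟩| equals the order of x¹⁵. Compute successive powers until reaching e:
  (x¹⁵)¹ = x¹⁵, (x¹⁵)² = x¹⁰, (x¹⁵)³ = x⁵, (x¹⁵)⁴ = e.
The smallest positive k with (x¹⁵)ᵏ = e is 4, so |⟨x¹⁵⟩| = 4.

Answer: 4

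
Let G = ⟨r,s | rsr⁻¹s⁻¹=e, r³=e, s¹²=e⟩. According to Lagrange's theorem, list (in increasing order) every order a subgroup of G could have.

|G| = 36 = 2² · 3². By Lagrange's theorem the order of any subgroup divides 36; the divisors of 36 are 1, 2, 3, 4, 6, 9, 12, 18, 36.

Answer: 1, 2, 3, 4, 6, 9, 12, 18, 36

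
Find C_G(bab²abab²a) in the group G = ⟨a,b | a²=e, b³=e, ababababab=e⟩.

⟨bab²abab²a⟩ ⊆ C_G(bab²abab²a) since powers of bab²abab²a commute with bab²abab²a; so |C_G(bab²abab²a)| ≥ |⟨bab²abab²a⟩| = 5.
By orbit–stabilizer, |C_G(bab²abab²a)| = |G| / |conj. class of bab²abab²a| = 60 / 12 = 5.
The 5 elements commuting with bab²abab²a are {e, bab²a, abab², bab²abab²a, abab²abab²}.

Answer: {e, bab²a, abab², bab²abab²a, abab²abab²}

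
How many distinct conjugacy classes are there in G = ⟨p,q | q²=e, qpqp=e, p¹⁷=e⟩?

The conjugacy classes (representative and size) are:
  [e] (size 1), [p¹⁶] (size 2), [p²] (size 2), [p³] (size 2), [p¹³] (size 2), [p¹²] (size 2), [p⁶] (size 2), [p¹⁰] (size 2), [p⁹] (size 2), [p⁷q] (size 17).
Class equation: 1 + 2 + 2 + 2 + 2 + 2 + 2 + 2 + 2 + 17 = 34 = |G|. So G has 10 conjugacy classes.

Answer: 10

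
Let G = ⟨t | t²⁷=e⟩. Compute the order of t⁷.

Compute successive powers until reaching e:
  (t⁷)¹ = t⁷, (t⁷)² = t¹⁴, (t⁷)³ = t²¹, (t⁷)⁴ = t, (t⁷)⁵ = t⁸, (t⁷)⁶ = t¹⁵, (t⁷)⁷ = t²², (t⁷)⁸ = t², (t⁷)⁹ = t⁹, (t⁷)¹⁰ = t¹⁶, (t⁷)¹¹ = t²³, (t⁷)¹² = t³, (t⁷)¹³ = t¹⁰, (t⁷)¹⁴ = t¹⁷, (t⁷)¹⁵ = t²⁴, (t⁷)¹⁶ = t⁴, (t⁷)¹⁷ = t¹¹, (t⁷)¹⁸ = t¹⁸, (t⁷)¹⁹ = t²⁵, (t⁷)²⁰ = t⁵, (t⁷)²¹ = t¹², (t⁷)²² = t¹⁹, (t⁷)²³ = t²⁶, (t⁷)²⁴ = t⁶, (t⁷)²⁵ = t¹³, (t⁷)²⁶ = t²⁰, (t⁷)²⁷ = e.
The smallest positive k with (t⁷)ᵏ = e is 27.

Answer: 27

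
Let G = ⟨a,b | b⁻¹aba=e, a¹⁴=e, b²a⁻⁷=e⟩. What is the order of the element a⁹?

Compute successive powers until reaching e:
  (a⁹)¹ = a⁹, (a⁹)² = a⁴, (a⁹)³ = a¹³, (a⁹)⁴ = a⁸, (a⁹)⁵ = a³, (a⁹)⁶ = a¹², (a⁹)⁷ = a⁷, (a⁹)⁸ = a², (a⁹)⁹ = a¹¹, (a⁹)¹⁰ = a⁶, (a⁹)¹¹ = a, (a⁹)¹² = a¹⁰, (a⁹)¹³ = a⁵, (a⁹)¹⁴ = e.
The smallest positive k with (a⁹)ᵏ = e is 14.

Answer: 14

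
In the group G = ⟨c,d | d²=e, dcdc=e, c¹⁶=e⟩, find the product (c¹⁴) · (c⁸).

Compute (c¹⁴) · (c⁸) by multiplying left to right and reducing via the relations at each step:
  (c¹⁴) · c⁸ = c⁶

Answer: c⁶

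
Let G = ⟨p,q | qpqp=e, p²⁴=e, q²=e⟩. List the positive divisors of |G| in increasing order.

|G| = 48 = 2⁴ · 3. By Lagrange's theorem the order of any subgroup divides 48; the divisors of 48 are 1, 2, 3, 4, 6, 8, 12, 16, 24, 48.

Answer: 1, 2, 3, 4, 6, 8, 12, 16, 24, 48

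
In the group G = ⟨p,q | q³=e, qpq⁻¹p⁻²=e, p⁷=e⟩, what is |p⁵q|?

Compute successive powers until reaching e:
  (p⁵q)¹ = p⁵q, (p⁵q)² = pq², (p⁵q)³ = e.
The smallest positive k with (p⁵q)ᵏ = e is 3.

Answer: 3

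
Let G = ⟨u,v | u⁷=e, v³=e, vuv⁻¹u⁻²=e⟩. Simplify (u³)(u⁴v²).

Compute (u³) · (u⁴v²) by multiplying left to right and reducing via the relations at each step:
  (u³) · u⁴ = e
  e · v² = v²

Answer: v²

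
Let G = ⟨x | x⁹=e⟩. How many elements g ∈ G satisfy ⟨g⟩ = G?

G is cyclic of order 9. An element generates G iff its order is 9, and a cyclic group of order 9 has exactly φ(9) = 6 such elements.

Answer: 6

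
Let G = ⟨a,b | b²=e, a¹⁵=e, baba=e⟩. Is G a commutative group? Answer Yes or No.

a·b = ab but b·a = a¹⁴b, so a·b ≠ b·a and G is not abelian.

Answer: No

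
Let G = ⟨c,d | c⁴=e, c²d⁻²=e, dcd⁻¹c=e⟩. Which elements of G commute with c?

⟨c⟩ ⊆ C_G(c) since powers of c commute with c; so |C_G(c)| ≥ |⟨c⟩| = 4.
By orbit–stabilizer, |C_G(c)| = |G| / |conj. class of c| = 8 / 2 = 4.
The 4 elements commuting with c are {e, c, c², c³}.

Answer: {e, c, c², c³}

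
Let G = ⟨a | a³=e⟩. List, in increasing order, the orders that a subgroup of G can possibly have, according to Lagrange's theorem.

|G| = 3 = 3. By Lagrange's theorem the order of any subgroup divides 3; the divisors of 3 are 1, 3.

Answer: 1, 3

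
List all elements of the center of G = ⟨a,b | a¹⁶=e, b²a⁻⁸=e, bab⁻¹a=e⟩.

An element z ∈ Z(G) iff z commutes with every generator.
For example a⁸ is central: (a⁸)·a = a⁹ = a·(a⁸); (a⁸)·b = b⁻¹ = b·(a⁸).
Whereas a ∉ Z(G) since a·b = ab ≠ a⁷b⁻¹ = b·a.
Checking each of the 32 elements this way gives Z(G) = {e, a⁸}, of order 2.

Answer: {e, a⁸}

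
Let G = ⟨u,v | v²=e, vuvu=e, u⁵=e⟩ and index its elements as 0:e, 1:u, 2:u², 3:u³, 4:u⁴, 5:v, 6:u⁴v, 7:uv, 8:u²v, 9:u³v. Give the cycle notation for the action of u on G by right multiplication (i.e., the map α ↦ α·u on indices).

(0 1 2 3 4)(5 6 9 8 7)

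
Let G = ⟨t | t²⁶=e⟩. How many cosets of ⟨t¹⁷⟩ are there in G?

First find ord(t¹⁷) by computing successive powers:
  (t¹⁷)¹ = t¹⁷, (t¹⁷)² = t⁸, (t¹⁷)³ = t²⁵, (t¹⁷)⁴ = t¹⁶, (t¹⁷)⁵ = t⁷, (t¹⁷)⁶ = t²⁴, (t¹⁷)⁷ = t¹⁵, (t¹⁷)⁸ = t⁶, (t¹⁷)⁹ = t²³, (t¹⁷)¹⁰ = t¹⁴, (t¹⁷)¹¹ = t⁵, (t¹⁷)¹² = t²², (t¹⁷)¹³ = t¹³, (t¹⁷)¹⁴ = t⁴, (t¹⁷)¹⁵ = t²¹, (t¹⁷)¹⁶ = t¹², (t¹⁷)¹⁷ = t³, (t¹⁷)¹⁸ = t²⁰, (t¹⁷)¹⁹ = t¹¹, (t¹⁷)²⁰ = t², (t¹⁷)²¹ = t¹⁹, (t¹⁷)²² = t¹⁰, (t¹⁷)²³ = t, (t¹⁷)²⁴ = t¹⁸, (t¹⁷)²⁵ = t⁹, (t¹⁷)²⁶ = e.
So |⟨t¹⁷⟩| = ord(t¹⁷) = 26. With |G| = 26, by Lagrange [G : ⟨t¹⁷⟩] = 26/26 = 1.

Answer: 1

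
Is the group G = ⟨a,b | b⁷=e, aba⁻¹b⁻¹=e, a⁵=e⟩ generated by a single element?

|G| = 35. The element ab has order 35 (its powers give 35 distinct elements), so ⟨ab⟩ = G and G is cyclic.

Answer: Yes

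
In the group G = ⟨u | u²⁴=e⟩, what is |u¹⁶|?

Compute successive powers until reaching e:
  (u¹⁶)¹ = u¹⁶, (u¹⁶)² = u⁸, (u¹⁶)³ = e.
The smallest positive k with (u¹⁶)ᵏ = e is 3.

Answer: 3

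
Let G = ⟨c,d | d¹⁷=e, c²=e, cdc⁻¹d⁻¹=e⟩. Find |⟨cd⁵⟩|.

|⟨cd⁵⟩| equals the order of cd⁵. Compute successive powers until reaching e:
  (cd⁵)¹ = cd⁵, (cd⁵)² = d¹⁰, (cd⁵)³ = cd¹⁵, (cd⁵)⁴ = d³, (cd⁵)⁵ = cd⁸, (cd⁵)⁶ = d¹³, (cd⁵)⁷ = cd, (cd⁵)⁸ = d⁶, (cd⁵)⁹ = cd¹¹, (cd⁵)¹⁰ = d¹⁶, (cd⁵)¹¹ = cd⁴, (cd⁵)¹² = d⁹, (cd⁵)¹³ = cd¹⁴, (cd⁵)¹⁴ = d², (cd⁵)¹⁵ = cd⁷, (cd⁵)¹⁶ = d¹², (cd⁵)¹⁷ = c, (cd⁵)¹⁸ = d⁵, (cd⁵)¹⁹ = cd¹⁰, (cd⁵)²⁰ = d¹⁵, (cd⁵)²¹ = cd³, (cd⁵)²² = d⁸, (cd⁵)²³ = cd¹³, (cd⁵)²⁴ = d, (cd⁵)²⁵ = cd⁶, (cd⁵)²⁶ = d¹¹, (cd⁵)²⁷ = cd¹⁶, (cd⁵)²⁸ = d⁴, (cd⁵)²⁹ = cd⁹, (cd⁵)³⁰ = d¹⁴, (cd⁵)³¹ = cd², (cd⁵)³² = d⁷, (cd⁵)³³ = cd¹², (cd⁵)³⁴ = e.
The smallest positive k with (cd⁵)ᵏ = e is 34, so |⟨cd⁵⟩| = 34.

Answer: 34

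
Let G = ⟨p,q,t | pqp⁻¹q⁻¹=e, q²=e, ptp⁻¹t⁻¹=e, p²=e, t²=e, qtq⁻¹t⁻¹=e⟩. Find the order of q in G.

Compute successive powers until reaching e:
  q¹ = q, q² = e.
The smallest positive k with qᵏ = e is 2.

Answer: 2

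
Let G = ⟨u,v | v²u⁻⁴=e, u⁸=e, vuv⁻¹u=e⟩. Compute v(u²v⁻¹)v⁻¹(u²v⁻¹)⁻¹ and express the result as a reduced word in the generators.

[v, (u²v⁻¹)] = v·(u²v⁻¹)·v⁻¹·(u²v⁻¹)⁻¹.
  v · (u²v⁻¹) = u⁶
  (u⁶) · (v⁻¹) = u²v
  (u²v) · (u²v) = u⁴

Answer: u⁴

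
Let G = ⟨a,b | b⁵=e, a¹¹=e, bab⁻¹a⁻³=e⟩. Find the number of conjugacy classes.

The conjugacy classes (representative and size) are:
  [e] (size 1), [a³] (size 5), [a⁶] (size 5), [a⁷b] (size 11), [a⁹b²] (size 11), [a⁷b³] (size 11), [a⁷b⁴] (size 11).
Class equation: 1 + 5 + 5 + 11 + 11 + 11 + 11 = 55 = |G|. So G has 7 conjugacy classes.

Answer: 7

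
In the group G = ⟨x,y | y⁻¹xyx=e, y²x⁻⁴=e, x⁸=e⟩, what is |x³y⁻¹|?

Compute successive powers until reaching e:
  (x³y⁻¹)¹ = x³y⁻¹, (x³y⁻¹)² = x⁴, (x³y⁻¹)³ = x³y, (x³y⁻¹)⁴ = e.
The smallest positive k with (x³y⁻¹)ᵏ = e is 4.

Answer: 4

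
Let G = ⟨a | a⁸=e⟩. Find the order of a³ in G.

Compute successive powers until reaching e:
  (a³)¹ = a³, (a³)² = a⁶, (a³)³ = a, (a³)⁴ = a⁴, (a³)⁵ = a⁷, (a³)⁶ = a², (a³)⁷ = a⁵, (a³)⁸ = e.
The smallest positive k with (a³)ᵏ = e is 8.

Answer: 8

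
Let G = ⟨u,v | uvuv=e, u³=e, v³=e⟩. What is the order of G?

Enumerate words in the generators, reducing via the relations: the distinct elements are
  {e, u, v, uv, u², v², uv², u²v, vu², v²u, uv²u, u²v²}.
No further products give new elements, so |G| = 12.

Answer: 12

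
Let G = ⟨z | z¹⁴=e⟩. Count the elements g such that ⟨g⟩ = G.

G is cyclic of order 14. An element generates G iff its order is 14, and a cyclic group of order 14 has exactly φ(14) = 6 such elements.

Answer: 6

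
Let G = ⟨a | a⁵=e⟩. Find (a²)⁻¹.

The order of (a²) is 5 (smallest k with (a²)ᵏ = e), so (a²)⁻¹ = (a²)⁴ = a³.
Check: (a²) · (a³) → (a²) · a³ = e, giving e as required.

Answer: a³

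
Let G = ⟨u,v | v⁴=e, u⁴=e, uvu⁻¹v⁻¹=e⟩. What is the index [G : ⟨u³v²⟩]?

First find ord(u³v²) by computing successive powers:
  (u³v²)¹ = u³v², (u³v²)² = u², (u³v²)³ = uv², (u³v²)⁴ = e.
So |⟨u³v²⟩| = ord(u³v²) = 4. With |G| = 16, by Lagrange [G : ⟨u³v²⟩] = 16/4 = 4.

Answer: 4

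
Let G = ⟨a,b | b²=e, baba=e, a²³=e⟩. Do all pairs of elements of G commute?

a·b = ab but b·a = a²²b, so a·b ≠ b·a and G is not abelian.

Answer: No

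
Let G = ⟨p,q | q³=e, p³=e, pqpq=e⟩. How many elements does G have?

Enumerate words in the generators, reducing via the relations: the distinct elements are
  {e, p, q, pq, p², q², pq², p²q, qp², q²p, pq²p, p²q²}.
No further products give new elements, so |G| = 12.

Answer: 12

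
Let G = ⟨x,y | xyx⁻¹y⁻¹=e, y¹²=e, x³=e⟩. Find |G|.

Enumerate words in the generators, reducing via the relations: the distinct elements are
  {e, x, y, xy, x², y², y³, y⁴, y⁵, y⁶, y⁷, y⁸, y⁹, xy², xy³, xy⁴, xy⁵, xy⁶, xy⁷, xy⁸, xy⁹, x²y, y¹¹, y¹⁰, xy¹¹, xy¹⁰, x²y², x²y³, x²y⁴, x²y⁵, x²y⁶, x²y⁷, x²y⁸, x²y⁹, x²y¹¹, x²y¹⁰}.
No further products give new elements, so |G| = 36.

Answer: 36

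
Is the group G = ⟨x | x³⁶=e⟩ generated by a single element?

|G| = 36. The element x has order 36 (its powers give 36 distinct elements), so ⟨x⟩ = G and G is cyclic.

Answer: Yes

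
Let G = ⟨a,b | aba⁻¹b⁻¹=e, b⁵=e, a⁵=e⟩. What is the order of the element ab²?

Compute successive powers until reaching e:
  (ab²)¹ = ab², (ab²)² = a²b⁴, (ab²)³ = a³b, (ab²)⁴ = a⁴b³, (ab²)⁵ = e.
The smallest positive k with (ab²)ᵏ = e is 5.

Answer: 5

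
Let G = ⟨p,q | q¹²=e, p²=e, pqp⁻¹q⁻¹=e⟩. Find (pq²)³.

Compute successive powers of (pq²), reducing at each step:
  (pq²)²: (pq²) · p = q²;   (q²) · q² = q⁴
  (pq²)³: (q⁴) · p = pq⁴;   (pq⁴) · q² = pq⁶

Answer: pq⁶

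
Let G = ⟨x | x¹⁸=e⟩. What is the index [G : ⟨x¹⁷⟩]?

First find ord(x¹⁷) by computing successive powers:
  (x¹⁷)¹ = x¹⁷, (x¹⁷)² = x¹⁶, (x¹⁷)³ = x¹⁵, (x¹⁷)⁴ = x¹⁴, (x¹⁷)⁵ = x¹³, (x¹⁷)⁶ = x¹², (x¹⁷)⁷ = x¹¹, (x¹⁷)⁸ = x¹⁰, (x¹⁷)⁹ = x⁹, (x¹⁷)¹⁰ = x⁸, (x¹⁷)¹¹ = x⁷, (x¹⁷)¹² = x⁶, (x¹⁷)¹³ = x⁵, (x¹⁷)¹⁴ = x⁴, (x¹⁷)¹⁵ = x³, (x¹⁷)¹⁶ = x², (x¹⁷)¹⁷ = x, (x¹⁷)¹⁸ = e.
So |⟨x¹⁷⟩| = ord(x¹⁷) = 18. With |G| = 18, by Lagrange [G : ⟨x¹⁷⟩] = 18/18 = 1.

Answer: 1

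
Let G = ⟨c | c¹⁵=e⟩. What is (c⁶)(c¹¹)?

Compute (c⁶) · (c¹¹) by multiplying left to right and reducing via the relations at each step:
  (c⁶) · c¹¹ = c²

Answer: c²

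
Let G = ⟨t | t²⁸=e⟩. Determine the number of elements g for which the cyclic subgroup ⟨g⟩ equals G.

G is cyclic of order 28. An element generates G iff its order is 28, and a cyclic group of order 28 has exactly φ(28) = 12 such elements.

Answer: 12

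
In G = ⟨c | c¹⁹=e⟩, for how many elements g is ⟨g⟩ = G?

G is cyclic of order 19. An element generates G iff its order is 19, and a cyclic group of order 19 has exactly φ(19) = 18 such elements.

Answer: 18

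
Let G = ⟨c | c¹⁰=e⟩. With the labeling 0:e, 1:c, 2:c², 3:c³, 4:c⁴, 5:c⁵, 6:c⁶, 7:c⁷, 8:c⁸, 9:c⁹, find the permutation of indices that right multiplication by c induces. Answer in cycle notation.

(0 1 2 3 4 5 6 7 8 9)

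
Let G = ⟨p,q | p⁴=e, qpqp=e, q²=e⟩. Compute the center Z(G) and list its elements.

An element z ∈ Z(G) iff z commutes with every generator.
For example p² is central: (p²)·p = p³ = p·(p²); (p²)·q = p²q = q·(p²).
Whereas p ∉ Z(G) since p·q = pq ≠ p³q = q·p.
Checking each of the 8 elements this way gives Z(G) = {e, p²}, of order 2.

Answer: {e, p²}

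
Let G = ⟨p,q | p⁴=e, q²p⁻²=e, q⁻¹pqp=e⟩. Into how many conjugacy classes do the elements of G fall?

The conjugacy classes (representative and size) are:
  [e] (size 1), [p³] (size 2), [p²] (size 1), [q⁻¹] (size 2), [pq⁻¹] (size 2).
Class equation: 1 + 2 + 1 + 2 + 2 = 8 = |G|. So G has 5 conjugacy classes.

Answer: 5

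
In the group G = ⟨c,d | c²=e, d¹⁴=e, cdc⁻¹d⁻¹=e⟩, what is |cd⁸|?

Compute successive powers until reaching e:
  (cd⁸)¹ = cd⁸, (cd⁸)² = d², (cd⁸)³ = cd¹⁰, (cd⁸)⁴ = d⁴, (cd⁸)⁵ = cd¹², (cd⁸)⁶ = d⁶, (cd⁸)⁷ = c, (cd⁸)⁸ = d⁸, (cd⁸)⁹ = cd², (cd⁸)¹⁰ = d¹⁰, (cd⁸)¹¹ = cd⁴, (cd⁸)¹² = d¹², (cd⁸)¹³ = cd⁶, (cd⁸)¹⁴ = e.
The smallest positive k with (cd⁸)ᵏ = e is 14.

Answer: 14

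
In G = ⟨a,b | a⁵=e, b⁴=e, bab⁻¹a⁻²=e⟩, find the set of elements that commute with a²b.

⟨a²b⟩ ⊆ C_G(a²b) since powers of a²b commute with a²b; so |C_G(a²b)| ≥ |⟨a²b⟩| = 4.
By orbit–stabilizer, |C_G(a²b)| = |G| / |conj. class of a²b| = 20 / 5 = 4.
The 4 elements commuting with a²b are {e, a²b, ab², a⁴b³}.

Answer: {e, a²b, ab², a⁴b³}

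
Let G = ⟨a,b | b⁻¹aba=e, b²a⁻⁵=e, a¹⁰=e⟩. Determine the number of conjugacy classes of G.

The conjugacy classes (representative and size) are:
  [e] (size 1), [a] (size 2), [a⁸] (size 2), [a⁷] (size 2), [a⁴] (size 2), [a⁵] (size 1), [a⁴b] (size 5), [a²b⁻¹] (size 5).
Class equation: 1 + 2 + 2 + 2 + 2 + 1 + 5 + 5 = 20 = |G|. So G has 8 conjugacy classes.

Answer: 8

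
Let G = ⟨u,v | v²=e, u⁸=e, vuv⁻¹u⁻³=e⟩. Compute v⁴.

Compute successive powers of v, reducing at each step:
  v²: v · v = e
  v³: e · v = v
  v⁴: v · v = e

Answer: e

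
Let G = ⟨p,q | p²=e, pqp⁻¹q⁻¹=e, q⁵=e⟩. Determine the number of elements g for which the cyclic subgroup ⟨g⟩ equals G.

G is cyclic of order 10. An element generates G iff its order is 10, and a cyclic group of order 10 has exactly φ(10) = 4 such elements.

Answer: 4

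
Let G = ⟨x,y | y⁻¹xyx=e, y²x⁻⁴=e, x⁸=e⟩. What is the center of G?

An element z ∈ Z(G) iff z commutes with every generator.
For example x⁴ is central: (x⁴)·x = x⁵ = x·(x⁴); (x⁴)·y = y⁻¹ = y·(x⁴).
Whereas x ∉ Z(G) since x·y = xy ≠ x³y⁻¹ = y·x.
Checking each of the 16 elements this way gives Z(G) = {e, x⁴}, of order 2.

Answer: {e, x⁴}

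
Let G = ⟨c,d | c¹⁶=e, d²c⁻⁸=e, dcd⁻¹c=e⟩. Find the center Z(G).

An element z ∈ Z(G) iff z commutes with every generator.
For example c⁸ is central: (c⁸)·c = c⁹ = c·(c⁸); (c⁸)·d = d⁻¹ = d·(c⁸).
Whereas c ∉ Z(G) since c·d = cd ≠ c⁷d⁻¹ = d·c.
Checking each of the 32 elements this way gives Z(G) = {e, c⁸}, of order 2.

Answer: {e, c⁸}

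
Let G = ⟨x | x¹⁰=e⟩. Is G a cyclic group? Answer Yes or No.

|G| = 10. The element x has order 10 (its powers give 10 distinct elements), so ⟨x⟩ = G and G is cyclic.

Answer: Yes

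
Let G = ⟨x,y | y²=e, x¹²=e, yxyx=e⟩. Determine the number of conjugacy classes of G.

The conjugacy classes (representative and size) are:
  [e] (size 1), [x¹¹] (size 2), [x²] (size 2), [x⁹] (size 2), [x⁴] (size 2), [x⁵] (size 2), [x⁶] (size 1), [y] (size 6), [xy] (size 6).
Class equation: 1 + 2 + 2 + 2 + 2 + 2 + 1 + 6 + 6 = 24 = |G|. So G has 9 conjugacy classes.

Answer: 9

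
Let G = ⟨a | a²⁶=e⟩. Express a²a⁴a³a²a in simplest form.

Multiply left to right, reducing at each step:
  (a²) · a⁴ = a⁶
  (a⁶) · a³ = a⁹
  (a⁹) · a² = a¹¹
  (a¹¹) · a = a¹²

Answer: a¹²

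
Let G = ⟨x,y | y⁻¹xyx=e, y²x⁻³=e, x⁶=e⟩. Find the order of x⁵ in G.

Compute successive powers until reaching e:
  (x⁵)¹ = x⁵, (x⁵)² = x⁴, (x⁵)³ = x³, (x⁵)⁴ = x², (x⁵)⁵ = x, (x⁵)⁶ = e.
The smallest positive k with (x⁵)ᵏ = e is 6.

Answer: 6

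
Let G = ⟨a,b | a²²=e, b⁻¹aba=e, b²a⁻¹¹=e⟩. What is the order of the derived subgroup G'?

G' = [G, G] is generated by all commutators. The generator-pair commutators are: [a, b] = a².
The subgroup they normally generate is {e, a², a⁴, a⁶, a⁸, a¹⁰, a¹², a¹⁴, a¹⁶, a¹⁸, a²⁰}, of order 11.
Check: |G/G'| = 44/11 = 4 is the order of the abelianisation.

Answer: 11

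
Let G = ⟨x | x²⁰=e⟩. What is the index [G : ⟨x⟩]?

First find ord(x) by computing successive powers:
  x¹ = x, x² = x², x³ = x³, x⁴ = x⁴, x⁵ = x⁵, x⁶ = x⁶, x⁷ = x⁷, x⁸ = x⁸, x⁹ = x⁹, x¹⁰ = x¹⁰, x¹¹ = x¹¹, x¹² = x¹², x¹³ = x¹³, x¹⁴ = x¹⁴, x¹⁵ = x¹⁵, x¹⁶ = x¹⁶, x¹⁷ = x¹⁷, x¹⁸ = x¹⁸, x¹⁹ = x¹⁹, x²⁰ = e.
So |⟨x⟩| = ord(x) = 20. With |G| = 20, by Lagrange [G : ⟨x⟩] = 20/20 = 1.

Answer: 1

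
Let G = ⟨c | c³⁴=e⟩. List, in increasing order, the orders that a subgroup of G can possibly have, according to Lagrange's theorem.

|G| = 34 = 2 · 17. By Lagrange's theorem the order of any subgroup divides 34; the divisors of 34 are 1, 2, 17, 34.

Answer: 1, 2, 17, 34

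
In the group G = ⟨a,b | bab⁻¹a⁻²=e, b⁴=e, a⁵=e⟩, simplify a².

Compute successive powers of a, reducing at each step:
  a²: a · a = a²

Answer: a²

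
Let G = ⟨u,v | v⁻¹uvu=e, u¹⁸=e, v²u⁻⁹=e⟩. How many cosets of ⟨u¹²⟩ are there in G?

First find ord(u¹²) by computing successive powers:
  (u¹²)¹ = u¹², (u¹²)² = u⁶, (u¹²)³ = e.
So |⟨u¹²⟩| = ord(u¹²) = 3. With |G| = 36, by Lagrange [G : ⟨u¹²⟩] = 36/3 = 12.

Answer: 12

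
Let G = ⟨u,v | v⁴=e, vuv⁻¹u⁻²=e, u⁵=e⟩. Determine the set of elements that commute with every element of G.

An element z ∈ Z(G) iff z commutes with every generator.
For example e is central: e·u = u = u·e; e·v = v = v·e.
Whereas u ∉ Z(G) since u·v = uv ≠ u²v = v·u.
Checking each of the 20 elements this way gives Z(G) = {e}, of order 1.

Answer: {e}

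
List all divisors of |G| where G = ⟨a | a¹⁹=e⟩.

|G| = 19 = 19. By Lagrange's theorem the order of any subgroup divides 19; the divisors of 19 are 1, 19.

Answer: 1, 19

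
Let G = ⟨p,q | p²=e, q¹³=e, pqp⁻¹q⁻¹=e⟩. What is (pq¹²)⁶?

Compute successive powers of (pq¹²), reducing at each step:
  (pq¹²)²: (pq¹²) · p = q¹²;   (q¹²) · q¹² = q¹¹
  (pq¹²)³: (q¹¹) · p = pq¹¹;   (pq¹¹) · q¹² = pq¹⁰
  (pq¹²)⁴: (pq¹⁰) · p = q¹⁰;   (q¹⁰) · q¹² = q⁹
  (pq¹²)⁵: (q⁹) · p = pq⁹;   (pq⁹) · q¹² = pq⁸
  (pq¹²)⁶: (pq⁸) · p = q⁸;   (q⁸) · q¹² = q⁷

Answer: q⁷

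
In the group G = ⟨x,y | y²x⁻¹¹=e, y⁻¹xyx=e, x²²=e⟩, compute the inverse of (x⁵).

The order of (x⁵) is 22 (smallest k with (x⁵)ᵏ = e), so (x⁵)⁻¹ = (x⁵)²¹ = x¹⁷.
Check: (x⁵) · (x¹⁷) → (x⁵) · x¹⁷ = e, giving e as required.

Answer: x¹⁷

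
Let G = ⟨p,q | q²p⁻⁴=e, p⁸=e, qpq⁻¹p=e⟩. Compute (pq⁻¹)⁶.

Compute successive powers of (pq⁻¹), reducing at each step:
  (pq⁻¹)²: (pq⁻¹) · p = q⁻¹;   (q⁻¹) · q⁻¹ = p⁴
  (pq⁻¹)³: (p⁴) · p = p⁵;   (p⁵) · q⁻¹ = pq
  (pq⁻¹)⁴: (pq) · p = q;   q · q⁻¹ = e
  (pq⁻¹)⁵: e · p = p;   p · q⁻¹ = pq⁻¹
  (pq⁻¹)⁶: (pq⁻¹) · p = q⁻¹;   (q⁻¹) · q⁻¹ = p⁴

Answer: p⁴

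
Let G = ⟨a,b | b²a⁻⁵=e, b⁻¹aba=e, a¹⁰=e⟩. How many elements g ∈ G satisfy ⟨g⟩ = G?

⟨g⟩ = G would require ord(g) = |G| = 20, but the maximum element order in G is 10 < 20. So G is not cyclic and no single element generates it: the count is 0.

Answer: 0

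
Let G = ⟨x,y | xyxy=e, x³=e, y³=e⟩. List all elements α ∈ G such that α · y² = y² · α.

⟨y²⟩ ⊆ C_G(y²) since powers of y² commute with y²; so |C_G(y²)| ≥ |⟨y²⟩| = 3.
By orbit–stabilizer, |C_G(y²)| = |G| / |conj. class of y²| = 12 / 4 = 3.
The 3 elements commuting with y² are {e, y, y²}.

Answer: {e, y, y²}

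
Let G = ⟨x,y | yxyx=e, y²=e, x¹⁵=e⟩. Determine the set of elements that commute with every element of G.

An element z ∈ Z(G) iff z commutes with every generator.
For example e is central: e·x = x = x·e; e·y = y = y·e.
Whereas x ∉ Z(G) since x·y = xy ≠ x¹⁴y = y·x.
Checking each of the 30 elements this way gives Z(G) = {e}, of order 1.

Answer: {e}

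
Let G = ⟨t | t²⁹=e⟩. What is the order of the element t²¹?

Compute successive powers until reaching e:
  (t²¹)¹ = t²¹, (t²¹)² = t¹³, (t²¹)³ = t⁵, (t²¹)⁴ = t²⁶, (t²¹)⁵ = t¹⁸, (t²¹)⁶ = t¹⁰, (t²¹)⁷ = t², (t²¹)⁸ = t²³, (t²¹)⁹ = t¹⁵, (t²¹)¹⁰ = t⁷, (t²¹)¹¹ = t²⁸, (t²¹)¹² = t²⁰, (t²¹)¹³ = t¹², (t²¹)¹⁴ = t⁴, (t²¹)¹⁵ = t²⁵, (t²¹)¹⁶ = t¹⁷, (t²¹)¹⁷ = t⁹, (t²¹)¹⁸ = t, (t²¹)¹⁹ = t²², (t²¹)²⁰ = t¹⁴, (t²¹)²¹ = t⁶, (t²¹)²² = t²⁷, (t²¹)²³ = t¹⁹, (t²¹)²⁴ = t¹¹, (t²¹)²⁵ = t³, (t²¹)²⁶ = t²⁴, (t²¹)²⁷ = t¹⁶, (t²¹)²⁸ = t⁸, (t²¹)²⁹ = e.
The smallest positive k with (t²¹)ᵏ = e is 29.

Answer: 29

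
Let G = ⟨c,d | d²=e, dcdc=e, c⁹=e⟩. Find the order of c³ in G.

Compute successive powers until reaching e:
  (c³)¹ = c³, (c³)² = c⁶, (c³)³ = e.
The smallest positive k with (c³)ᵏ = e is 3.

Answer: 3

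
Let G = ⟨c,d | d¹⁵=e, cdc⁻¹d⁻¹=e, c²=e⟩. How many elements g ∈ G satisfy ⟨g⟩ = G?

G is cyclic of order 30. An element generates G iff its order is 30, and a cyclic group of order 30 has exactly φ(30) = 8 such elements.

Answer: 8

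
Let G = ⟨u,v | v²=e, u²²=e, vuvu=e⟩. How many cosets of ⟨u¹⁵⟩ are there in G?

First find ord(u¹⁵) by computing successive powers:
  (u¹⁵)¹ = u¹⁵, (u¹⁵)² = u⁸, (u¹⁵)³ = u, (u¹⁵)⁴ = u¹⁶, (u¹⁵)⁵ = u⁹, (u¹⁵)⁶ = u², (u¹⁵)⁷ = u¹⁷, (u¹⁵)⁸ = u¹⁰, (u¹⁵)⁹ = u³, (u¹⁵)¹⁰ = u¹⁸, (u¹⁵)¹¹ = u¹¹, (u¹⁵)¹² = u⁴, (u¹⁵)¹³ = u¹⁹, (u¹⁵)¹⁴ = u¹², (u¹⁵)¹⁵ = u⁵, (u¹⁵)¹⁶ = u²⁰, (u¹⁵)¹⁷ = u¹³, (u¹⁵)¹⁸ = u⁶, (u¹⁵)¹⁹ = u²¹, (u¹⁵)²⁰ = u¹⁴, (u¹⁵)²¹ = u⁷, (u¹⁵)²² = e.
So |⟨u¹⁵⟩| = ord(u¹⁵) = 22. With |G| = 44, by Lagrange [G : ⟨u¹⁵⟩] = 44/22 = 2.

Answer: 2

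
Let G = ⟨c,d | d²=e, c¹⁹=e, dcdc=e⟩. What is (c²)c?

Compute (c²) · c by multiplying left to right and reducing via the relations at each step:
  (c²) · c = c³

Answer: c³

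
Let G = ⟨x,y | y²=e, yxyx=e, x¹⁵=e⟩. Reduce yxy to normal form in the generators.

Multiply left to right, reducing at each step:
  y · x = x¹⁴y
  (x¹⁴y) · y = x¹⁴

Answer: x¹⁴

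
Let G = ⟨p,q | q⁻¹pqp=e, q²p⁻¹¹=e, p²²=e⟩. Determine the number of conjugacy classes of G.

The conjugacy classes (representative and size) are:
  [e] (size 1), [p²¹] (size 2), [p²] (size 2), [p³] (size 2), [p¹⁸] (size 2), [p¹⁷] (size 2), [p⁶] (size 2), [p⁷] (size 2), [p⁸] (size 2), [p¹³] (size 2), [p¹²] (size 2), [p¹¹] (size 1), [p¹⁰q] (size 11), [p⁷q] (size 11).
Class equation: 1 + 2 + 2 + 2 + 2 + 2 + 2 + 2 + 2 + 2 + 2 + 1 + 11 + 11 = 44 = |G|. So G has 14 conjugacy classes.

Answer: 14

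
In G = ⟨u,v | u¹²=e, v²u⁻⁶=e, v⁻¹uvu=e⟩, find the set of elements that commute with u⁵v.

⟨u⁵v⟩ ⊆ C_G(u⁵v) since powers of u⁵v commute with u⁵v; so |C_G(u⁵v)| ≥ |⟨u⁵v⟩| = 4.
By orbit–stabilizer, |C_G(u⁵v)| = |G| / |conj. class of u⁵v| = 24 / 6 = 4.
The 4 elements commuting with u⁵v are {e, u⁶, u⁵v, u⁵v⁻¹}.

Answer: {e, u⁶, u⁵v, u⁵v⁻¹}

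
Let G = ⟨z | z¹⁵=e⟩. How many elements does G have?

G is generated by a single element, so G is cyclic. The relator gives z¹⁵ = e and no smaller power is forced to be e, so the 15 powers {e, z, z², z³, z⁴, z⁵, z⁶, z⁷, z⁸, z⁹, z¹², z¹³, z¹¹, z¹⁰, z¹⁴} are distinct. Hence |G| = 15.

Answer: 15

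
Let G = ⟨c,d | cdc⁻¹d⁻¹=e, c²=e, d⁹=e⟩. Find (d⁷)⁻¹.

The order of (d⁷) is 9 (smallest k with (d⁷)ᵏ = e), so (d⁷)⁻¹ = (d⁷)⁸ = d².
Check: (d⁷) · (d²) → (d⁷) · d² = e, giving e as required.

Answer: d²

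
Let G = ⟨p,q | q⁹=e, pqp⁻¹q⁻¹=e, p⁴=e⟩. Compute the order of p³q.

Compute successive powers until reaching e:
  (p³q)¹ = p³q, (p³q)² = p²q², (p³q)³ = pq³, (p³q)⁴ = q⁴, (p³q)⁵ = p³q⁵, (p³q)⁶ = p²q⁶, (p³q)⁷ = pq⁷, (p³q)⁸ = q⁸, (p³q)⁹ = p³, (p³q)¹⁰ = p²q, (p³q)¹¹ = pq², (p³q)¹² = q³, (p³q)¹³ = p³q⁴, (p³q)¹⁴ = p²q⁵, (p³q)¹⁵ = pq⁶, (p³q)¹⁶ = q⁷, (p³q)¹⁷ = p³q⁸, (p³q)¹⁸ = p², (p³q)¹⁹ = pq, (p³q)²⁰ = q², (p³q)²¹ = p³q³, (p³q)²² = p²q⁴, (p³q)²³ = pq⁵, (p³q)²⁴ = q⁶, (p³q)²⁵ = p³q⁷, (p³q)²⁶ = p²q⁸, (p³q)²⁷ = p, (p³q)²⁸ = q, (p³q)²⁹ = p³q², (p³q)³⁰ = p²q³, (p³q)³¹ = pq⁴, (p³q)³² = q⁵, (p³q)³³ = p³q⁶, (p³q)³⁴ = p²q⁷, (p³q)³⁵ = pq⁸, (p³q)³⁶ = e.
The smallest positive k with (p³q)ᵏ = e is 36.

Answer: 36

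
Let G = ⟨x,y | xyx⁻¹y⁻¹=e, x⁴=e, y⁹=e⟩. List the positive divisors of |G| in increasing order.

|G| = 36 = 2² · 3². By Lagrange's theorem the order of any subgroup divides 36; the divisors of 36 are 1, 2, 3, 4, 6, 9, 12, 18, 36.

Answer: 1, 2, 3, 4, 6, 9, 12, 18, 36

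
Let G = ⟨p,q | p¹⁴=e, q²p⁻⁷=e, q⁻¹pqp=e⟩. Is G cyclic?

Every cyclic group is abelian. But p·q = pq while q·p = p⁶q⁻¹, so p·q ≠ q·p and G is not abelian. Hence G is not cyclic.

Answer: No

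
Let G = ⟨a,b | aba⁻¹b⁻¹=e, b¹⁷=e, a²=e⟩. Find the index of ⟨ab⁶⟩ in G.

First find ord(ab⁶) by computing successive powers:
  (ab⁶)¹ = ab⁶, (ab⁶)² = b¹², (ab⁶)³ = ab, (ab⁶)⁴ = b⁷, (ab⁶)⁵ = ab¹³, (ab⁶)⁶ = b², (ab⁶)⁷ = ab⁸, (ab⁶)⁸ = b¹⁴, (ab⁶)⁹ = ab³, (ab⁶)¹⁰ = b⁹, (ab⁶)¹¹ = ab¹⁵, (ab⁶)¹² = b⁴, (ab⁶)¹³ = ab¹⁰, (ab⁶)¹⁴ = b¹⁶, (ab⁶)¹⁵ = ab⁵, (ab⁶)¹⁶ = b¹¹, (ab⁶)¹⁷ = a, (ab⁶)¹⁸ = b⁶, (ab⁶)¹⁹ = ab¹², (ab⁶)²⁰ = b, (ab⁶)²¹ = ab⁷, (ab⁶)²² = b¹³, (ab⁶)²³ = ab², (ab⁶)²⁴ = b⁸, (ab⁶)²⁵ = ab¹⁴, (ab⁶)²⁶ = b³, (ab⁶)²⁷ = ab⁹, (ab⁶)²⁸ = b¹⁵, (ab⁶)²⁹ = ab⁴, (ab⁶)³⁰ = b¹⁰, (ab⁶)³¹ = ab¹⁶, (ab⁶)³² = b⁵, (ab⁶)³³ = ab¹¹, (ab⁶)³⁴ = e.
So |⟨ab⁶⟩| = ord(ab⁶) = 34. With |G| = 34, by Lagrange [G : ⟨ab⁶⟩] = 34/34 = 1.

Answer: 1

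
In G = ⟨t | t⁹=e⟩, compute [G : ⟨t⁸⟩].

First find ord(t⁸) by computing successive powers:
  (t⁸)¹ = t⁸, (t⁸)² = t⁷, (t⁸)³ = t⁶, (t⁸)⁴ = t⁵, (t⁸)⁵ = t⁴, (t⁸)⁶ = t³, (t⁸)⁷ = t², (t⁸)⁸ = t, (t⁸)⁹ = e.
So |⟨t⁸⟩| = ord(t⁸) = 9. With |G| = 9, by Lagrange [G : ⟨t⁸⟩] = 9/9 = 1.

Answer: 1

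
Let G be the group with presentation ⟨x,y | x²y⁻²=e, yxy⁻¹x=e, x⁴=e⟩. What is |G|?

Enumerate words in the generators, reducing via the relations: the distinct elements are
  {e, x, y, xy, x², x³, y⁻¹, xy⁻¹}.
No further products give new elements, so |G| = 8.

Answer: 8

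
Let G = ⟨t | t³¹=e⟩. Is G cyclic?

|G| = 31. The element t has order 31 (its powers give 31 distinct elements), so ⟨t⟩ = G and G is cyclic.

Answer: Yes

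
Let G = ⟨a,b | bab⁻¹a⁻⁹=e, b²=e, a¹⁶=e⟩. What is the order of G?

Enumerate words in the generators, reducing via the relations: the distinct elements are
  {a, b, e, ab, a², a³, a⁴, a⁵, a⁶, a⁷, a⁸, a⁹, a²b, a³b, a¹², a¹³, a¹¹, a¹⁰, a¹⁴, a¹⁵, a⁴b, a⁵b, a⁶b, a⁷b, a⁸b, a⁹b, a¹²b, a¹³b, a¹¹b, a¹⁰b, a¹⁴b, a¹⁵b}.
No further products give new elements, so |G| = 32.

Answer: 32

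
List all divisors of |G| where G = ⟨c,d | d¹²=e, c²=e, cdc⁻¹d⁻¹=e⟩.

|G| = 24 = 2³ · 3. By Lagrange's theorem the order of any subgroup divides 24; the divisors of 24 are 1, 2, 3, 4, 6, 8, 12, 24.

Answer: 1, 2, 3, 4, 6, 8, 12, 24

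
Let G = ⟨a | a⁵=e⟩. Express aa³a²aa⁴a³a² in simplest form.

Multiply left to right, reducing at each step:
  a · a³ = a⁴
  (a⁴) · a² = a
  a · a = a²
  (a²) · a⁴ = a
  a · a³ = a⁴
  (a⁴) · a² = a

Answer: a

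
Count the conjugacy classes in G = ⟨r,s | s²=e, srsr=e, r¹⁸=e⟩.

The conjugacy classes (representative and size) are:
  [e] (size 1), [r] (size 2), [r²] (size 2), [r³] (size 2), [r¹⁴] (size 2), [r⁵] (size 2), [r¹²] (size 2), [r⁷] (size 2), [r¹⁰] (size 2), [r⁹] (size 1), [r¹⁰s] (size 9), [rs] (size 9).
Class equation: 1 + 2 + 2 + 2 + 2 + 2 + 2 + 2 + 2 + 1 + 9 + 9 = 36 = |G|. So G has 12 conjugacy classes.

Answer: 12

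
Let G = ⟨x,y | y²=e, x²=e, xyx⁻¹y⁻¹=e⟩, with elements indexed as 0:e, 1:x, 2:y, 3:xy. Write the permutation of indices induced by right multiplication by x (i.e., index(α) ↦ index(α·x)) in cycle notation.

(0 1)(2 3)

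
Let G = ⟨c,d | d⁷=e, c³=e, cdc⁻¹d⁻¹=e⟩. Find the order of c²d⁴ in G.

Compute successive powers until reaching e:
  (c²d⁴)¹ = c²d⁴, (c²d⁴)² = cd, (c²d⁴)³ = d⁵, (c²d⁴)⁴ = c²d², (c²d⁴)⁵ = cd⁶, (c²d⁴)⁶ = d³, (c²d⁴)⁷ = c², (c²d⁴)⁸ = cd⁴, (c²d⁴)⁹ = d, (c²d⁴)¹⁰ = c²d⁵, (c²d⁴)¹¹ = cd², (c²d⁴)¹² = d⁶, (c²d⁴)¹³ = c²d³, (c²d⁴)¹⁴ = c, (c²d⁴)¹⁵ = d⁴, (c²d⁴)¹⁶ = c²d, (c²d⁴)¹⁷ = cd⁵, (c²d⁴)¹⁸ = d², (c²d⁴)¹⁹ = c²d⁶, (c²d⁴)²⁰ = cd³, (c²d⁴)²¹ = e.
The smallest positive k with (c²d⁴)ᵏ = e is 21.

Answer: 21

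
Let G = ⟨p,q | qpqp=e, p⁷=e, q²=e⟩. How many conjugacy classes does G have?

The conjugacy classes (representative and size) are:
  [e] (size 1), [p⁶] (size 2), [p⁵] (size 2), [p⁴] (size 2), [pq] (size 7).
Class equation: 1 + 2 + 2 + 2 + 7 = 14 = |G|. So G has 5 conjugacy classes.

Answer: 5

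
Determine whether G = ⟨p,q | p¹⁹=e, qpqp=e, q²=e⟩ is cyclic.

Every cyclic group is abelian. But p·q = pq while q·p = p¹⁸q, so p·q ≠ q·p and G is not abelian. Hence G is not cyclic.

Answer: No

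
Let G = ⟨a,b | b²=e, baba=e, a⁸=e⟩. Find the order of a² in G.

Compute successive powers until reaching e:
  (a²)¹ = a², (a²)² = a⁴, (a²)³ = a⁶, (a²)⁴ = e.
The smallest positive k with (a²)ᵏ = e is 4.

Answer: 4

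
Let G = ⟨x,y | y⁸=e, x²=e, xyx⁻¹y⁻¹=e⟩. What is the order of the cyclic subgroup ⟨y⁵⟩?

|⟨y⁵⟩| equals the order of y⁵. Compute successive powers until reaching e:
  (y⁵)¹ = y⁵, (y⁵)² = y², (y⁵)³ = y⁷, (y⁵)⁴ = y⁴, (y⁵)⁵ = y, (y⁵)⁶ = y⁶, (y⁵)⁷ = y³, (y⁵)⁸ = e.
The smallest positive k with (y⁵)ᵏ = e is 8, so |⟨y⁵⟩| = 8.

Answer: 8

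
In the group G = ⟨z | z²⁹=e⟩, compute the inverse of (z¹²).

The order of (z¹²) is 29 (smallest k with (z¹²)ᵏ = e), so (z¹²)⁻¹ = (z¹²)²⁸ = z¹⁷.
Check: (z¹²) · (z¹⁷) → (z¹²) · z¹⁷ = e, giving e as required.

Answer: z¹⁷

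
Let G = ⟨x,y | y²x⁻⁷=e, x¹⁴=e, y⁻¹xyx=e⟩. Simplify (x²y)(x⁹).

Compute (x²y) · (x⁹) by multiplying left to right and reducing via the relations at each step:
  (x²y) · x⁹ = y⁻¹

Answer: y⁻¹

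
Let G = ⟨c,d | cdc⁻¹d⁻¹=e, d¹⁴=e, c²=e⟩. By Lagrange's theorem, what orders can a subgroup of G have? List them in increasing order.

|G| = 28 = 2² · 7. By Lagrange's theorem the order of any subgroup divides 28; the divisors of 28 are 1, 2, 4, 7, 14, 28.

Answer: 1, 2, 4, 7, 14, 28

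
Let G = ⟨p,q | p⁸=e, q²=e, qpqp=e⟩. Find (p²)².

Compute successive powers of (p²), reducing at each step:
  (p²)²: (p²) · p² = p⁴

Answer: p⁴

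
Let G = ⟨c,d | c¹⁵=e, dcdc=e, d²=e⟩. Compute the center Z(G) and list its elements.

An element z ∈ Z(G) iff z commutes with every generator.
For example e is central: e·c = c = c·e; e·d = d = d·e.
Whereas c ∉ Z(G) since c·d = cd ≠ c¹⁴d = d·c.
Checking each of the 30 elements this way gives Z(G) = {e}, of order 1.

Answer: {e}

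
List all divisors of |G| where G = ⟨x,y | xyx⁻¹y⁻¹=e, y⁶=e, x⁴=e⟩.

|G| = 24 = 2³ · 3. By Lagrange's theorem the order of any subgroup divides 24; the divisors of 24 are 1, 2, 3, 4, 6, 8, 12, 24.

Answer: 1, 2, 3, 4, 6, 8, 12, 24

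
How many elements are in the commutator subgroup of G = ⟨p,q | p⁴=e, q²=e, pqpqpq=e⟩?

G' = [G, G] is generated by all commutators. The generator-pair commutators are: [p, q] = p²qp.
The subgroup they normally generate is {e, p², pq, qp³, p²qp, p³q, p²qp³, qp, pqp², qp²q, p²qp²q, p³qp²}, of order 12.
Check: |G/G'| = 24/12 = 2 is the order of the abelianisation.

Answer: 12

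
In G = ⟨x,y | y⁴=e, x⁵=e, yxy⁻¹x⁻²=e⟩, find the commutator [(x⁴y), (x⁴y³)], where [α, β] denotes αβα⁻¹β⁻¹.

[(x⁴y), (x⁴y³)] = (x⁴y)·(x⁴y³)·(x⁴y)⁻¹·(x⁴y³)⁻¹.
  (x⁴y) · (x⁴y³) = x²
  (x²) · (x³y³) = y³
  (y³) · (x²y) = x

Answer: x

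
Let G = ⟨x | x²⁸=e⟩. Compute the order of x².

Compute successive powers until reaching e:
  (x²)¹ = x², (x²)² = x⁴, (x²)³ = x⁶, (x²)⁴ = x⁸, (x²)⁵ = x¹⁰, (x²)⁶ = x¹², (x²)⁷ = x¹⁴, (x²)⁸ = x¹⁶, (x²)⁹ = x¹⁸, (x²)¹⁰ = x²⁰, (x²)¹¹ = x²², (x²)¹² = x²⁴, (x²)¹³ = x²⁶, (x²)¹⁴ = e.
The smallest positive k with (x²)ᵏ = e is 14.

Answer: 14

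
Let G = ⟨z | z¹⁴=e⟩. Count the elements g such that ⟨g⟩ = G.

G is cyclic of order 14. An element generates G iff its order is 14, and a cyclic group of order 14 has exactly φ(14) = 6 such elements.

Answer: 6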